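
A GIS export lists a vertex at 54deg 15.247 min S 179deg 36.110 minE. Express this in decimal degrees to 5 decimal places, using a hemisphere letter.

54.25412° S, 179.60183° E

φ: 54 + 15.247/60 = 54.254117
λ: 179 + 36.11/60 = 179.601833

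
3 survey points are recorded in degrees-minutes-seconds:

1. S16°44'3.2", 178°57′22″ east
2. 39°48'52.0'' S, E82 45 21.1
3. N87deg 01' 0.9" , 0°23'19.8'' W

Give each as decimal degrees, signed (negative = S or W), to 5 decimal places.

1. -16.73422, 178.95611
2. -39.81444, 82.75586
3. 87.01692, -0.38883

Point 1:
  φ: 16° + 44/60 + 3.2/3600 = 16 + 0.733333 + 0.000889 = 16.734222
  S → negative
  λ: 57′ + 22″ = 57.36667′; 178 + 57.36667/60 = 178.956111
  E → positive
Point 2:
  Latitude: 39 + 48/60 + 52/3600 = 39.814444
  S ⇒ negate
  Longitude: 82° + 45/60 + 21.1/3600 = 82 + 0.750000 + 0.005861 = 82.755861
  E → positive
Point 3:
  Latitude: 1′ + 0.9″ = 1.01500′; 87 + 1.01500/60 = 87.016917
  N ⇒ keep positive
  Longitude: 23′ + 19.8″ = 23.33000′; 0 + 23.33000/60 = 0.388833
  W ⇒ negate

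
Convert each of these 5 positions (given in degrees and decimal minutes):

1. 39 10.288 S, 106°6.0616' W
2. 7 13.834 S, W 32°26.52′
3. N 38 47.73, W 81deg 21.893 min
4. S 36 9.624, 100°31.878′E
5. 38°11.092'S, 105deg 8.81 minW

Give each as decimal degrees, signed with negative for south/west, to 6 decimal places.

1. -39.171467, -106.101027
2. -7.230567, -32.442000
3. 38.795500, -81.364883
4. -36.160400, 100.531300
5. -38.184867, -105.146833

Point 1:
  Lat: 39 + 10.288/60 = 39.1714667
  S → negative
  λ: 106 + 6.0616/60 = 106.1010267
  W ⇒ negate
Point 2:
  Lat: 7 + 13.834/60 = 7.2305667
  hemisphere S, so the sign is −
  λ: 32 + 26.52/60 = 32.4420000
  W ⇒ negate
Point 3:
  Lat: 47.73′ = 0.795500°; total 38.7955000
  N → positive
  Longitude: 21.893′ = 0.364883°; total 81.3648833
  hemisphere W, so the sign is −
Point 4:
  φ: 9.624′ = 0.160400°; total 36.1604000
  S → negative
  Lon: 31.878′ = 0.531300°; total 100.5313000
  E ⇒ keep positive
Point 5:
  φ: 38 + 11.092/60 = 38.1848667
  S → negative
  Lon: 105 + 8.81/60 = 105.1468333
  W → negative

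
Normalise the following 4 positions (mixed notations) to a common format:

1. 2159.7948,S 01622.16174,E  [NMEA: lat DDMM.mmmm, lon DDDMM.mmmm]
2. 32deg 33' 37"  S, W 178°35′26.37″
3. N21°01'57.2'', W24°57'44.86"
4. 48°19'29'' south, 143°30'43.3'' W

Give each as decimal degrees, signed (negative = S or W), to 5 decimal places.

Point 1:
  Lat: split at 2 digits → 21° and 59.7948′; 21 + 59.7948/60 = 21.996580
  S → negative
  Longitude: split at 3 digits → 016° and 22.16174′; 16 + 22.16174/60 = 16.369362
  E → positive
Point 2:
  Latitude: 32 + 33/60 + 37/3600 = 32.560278
  hemisphere S, so the sign is −
  Lon: 178° + 35/60 + 26.37/3600 = 178 + 0.583333 + 0.007325 = 178.590658
  hemisphere W, so the sign is −
Point 3:
  Lat: 1′ + 57.2″ = 1.95333′; 21 + 1.95333/60 = 21.032556
  N ⇒ keep positive
  λ: 24° + 57/60 + 44.86/3600 = 24 + 0.950000 + 0.012461 = 24.962461
  W → negative
Point 4:
  Lat: 48° + 19/60 + 29/3600 = 48 + 0.316667 + 0.008056 = 48.324722
  hemisphere S, so the sign is −
  λ: 143 + 30/60 + 43.3/3600 = 143.512028
  hemisphere W, so the sign is −

1. -21.99658, 16.36936
2. -32.56028, -178.59066
3. 21.03256, -24.96246
4. -48.32472, -143.51203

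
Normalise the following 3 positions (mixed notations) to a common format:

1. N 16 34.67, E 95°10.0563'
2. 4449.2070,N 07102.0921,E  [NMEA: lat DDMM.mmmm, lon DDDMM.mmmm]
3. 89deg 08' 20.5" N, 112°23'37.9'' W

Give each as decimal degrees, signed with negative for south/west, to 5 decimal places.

Point 1:
  φ: 34.67′ = 0.577833°; total 16.577833
  N → positive
  λ: 95 + 10.0563/60 = 95.167605
  E → positive
Point 2:
  Lat: split at 2 digits → 44° and 49.207′; 44 + 49.207/60 = 44.820117
  N ⇒ keep positive
  Longitude: split at 3 digits → 071° and 2.0921′; 71 + 2.0921/60 = 71.034868
  E ⇒ keep positive
Point 3:
  φ: 8′ + 20.5″ = 8.34167′; 89 + 8.34167/60 = 89.139028
  N ⇒ keep positive
  Longitude: 23′ + 37.9″ = 23.63167′; 112 + 23.63167/60 = 112.393861
  W → negative

1. 16.57783, 95.16761
2. 44.82012, 71.03487
3. 89.13903, -112.39386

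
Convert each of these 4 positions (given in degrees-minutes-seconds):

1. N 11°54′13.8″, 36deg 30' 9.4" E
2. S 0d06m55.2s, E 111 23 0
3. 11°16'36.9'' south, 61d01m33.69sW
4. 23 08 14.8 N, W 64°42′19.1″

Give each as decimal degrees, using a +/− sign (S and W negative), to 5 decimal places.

1. 11.90383, 36.50261
2. -0.11533, 111.38333
3. -11.27692, -61.02603
4. 23.13744, -64.70531

Point 1:
  Latitude: 54′ + 13.8″ = 54.23000′; 11 + 54.23000/60 = 11.903833
  N → positive
  λ: 36 + 30/60 + 9.4/3600 = 36.502611
  E ⇒ keep positive
Point 2:
  Lat: 0° + 6/60 + 55.2/3600 = 0 + 0.100000 + 0.015333 = 0.115333
  hemisphere S, so the sign is −
  Lon: 111° + 23/60 + 0/3600 = 111 + 0.383333 + 0.000000 = 111.383333
  E → positive
Point 3:
  Lat: 16′ + 36.9″ = 16.61500′; 11 + 16.61500/60 = 11.276917
  hemisphere S, so the sign is −
  Longitude: 1′ + 33.69″ = 1.56150′; 61 + 1.56150/60 = 61.026025
  hemisphere W, so the sign is −
Point 4:
  Latitude: 23° + 8/60 + 14.8/3600 = 23 + 0.133333 + 0.004111 = 23.137444
  N → positive
  λ: 64 + 42/60 + 19.1/3600 = 64.705306
  W → negative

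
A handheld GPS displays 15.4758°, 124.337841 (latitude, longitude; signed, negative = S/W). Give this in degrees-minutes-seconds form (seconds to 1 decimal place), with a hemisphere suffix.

15°28′32.9″ N, 124°20′16.2″ E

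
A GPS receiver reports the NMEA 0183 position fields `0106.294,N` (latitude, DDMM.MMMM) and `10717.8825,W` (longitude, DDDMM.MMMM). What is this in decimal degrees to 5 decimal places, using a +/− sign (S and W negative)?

1.10490, -107.29804

Lat: split at 2 digits → 01° and 6.294′; 1 + 6.294/60 = 1.104900
N ⇒ keep positive
Lon: degrees = first 3 digits = 107, minutes = 17.8825; 107 + 17.8825/60 = 107.298042
W ⇒ negate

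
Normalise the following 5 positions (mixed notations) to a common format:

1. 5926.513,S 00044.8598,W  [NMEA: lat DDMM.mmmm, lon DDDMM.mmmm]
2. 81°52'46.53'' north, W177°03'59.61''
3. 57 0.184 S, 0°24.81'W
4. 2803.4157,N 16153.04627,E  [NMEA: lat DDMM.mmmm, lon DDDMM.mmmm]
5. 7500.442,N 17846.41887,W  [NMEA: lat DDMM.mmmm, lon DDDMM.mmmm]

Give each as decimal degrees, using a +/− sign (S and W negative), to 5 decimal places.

1. -59.44188, -0.74766
2. 81.87959, -177.06656
3. -57.00307, -0.41350
4. 28.05693, 161.88410
5. 75.00737, -178.77365

Point 1:
  φ: degrees = first 2 digits = 59, minutes = 26.513; 59 + 26.513/60 = 59.441883
  S → negative
  Lon: split at 3 digits → 000° and 44.8598′; 0 + 44.8598/60 = 0.747663
  W → negative
Point 2:
  Lat: 52′ + 46.53″ = 52.77550′; 81 + 52.77550/60 = 81.879592
  N → positive
  λ: 3′ + 59.61″ = 3.99350′; 177 + 3.99350/60 = 177.066558
  hemisphere W, so the sign is −
Point 3:
  Lat: 0.184′ = 0.003067°; total 57.003067
  S → negative
  Lon: 0 + 24.81/60 = 0.413500
  hemisphere W, so the sign is −
Point 4:
  Latitude: degrees = first 2 digits = 28, minutes = 3.4157; 28 + 3.4157/60 = 28.056928
  N → positive
  Lon: degrees = first 3 digits = 161, minutes = 53.04627; 161 + 53.04627/60 = 161.884105
  E ⇒ keep positive
Point 5:
  Latitude: degrees = first 2 digits = 75, minutes = 0.442; 75 + 0.442/60 = 75.007367
  N ⇒ keep positive
  Longitude: degrees = first 3 digits = 178, minutes = 46.41887; 178 + 46.41887/60 = 178.773648
  W → negative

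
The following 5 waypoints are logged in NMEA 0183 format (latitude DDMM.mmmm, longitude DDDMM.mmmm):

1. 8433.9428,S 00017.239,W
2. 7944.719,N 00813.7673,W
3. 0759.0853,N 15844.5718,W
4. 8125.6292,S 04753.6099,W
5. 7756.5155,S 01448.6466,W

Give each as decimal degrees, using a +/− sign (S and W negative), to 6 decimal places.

Point 1:
  Latitude: degrees = first 2 digits = 84, minutes = 33.9428; 84 + 33.9428/60 = 84.5657133
  S → negative
  Lon: split at 3 digits → 000° and 17.239′; 0 + 17.239/60 = 0.2873167
  W → negative
Point 2:
  φ: degrees = first 2 digits = 79, minutes = 44.719; 79 + 44.719/60 = 79.7453167
  N ⇒ keep positive
  Lon: split at 3 digits → 008° and 13.7673′; 8 + 13.7673/60 = 8.2294550
  hemisphere W, so the sign is −
Point 3:
  Lat: split at 2 digits → 07° and 59.0853′; 7 + 59.0853/60 = 7.9847550
  N ⇒ keep positive
  Longitude: split at 3 digits → 158° and 44.5718′; 158 + 44.5718/60 = 158.7428633
  W → negative
Point 4:
  φ: split at 2 digits → 81° and 25.6292′; 81 + 25.6292/60 = 81.4271533
  S ⇒ negate
  Lon: split at 3 digits → 047° and 53.6099′; 47 + 53.6099/60 = 47.8934983
  W ⇒ negate
Point 5:
  Latitude: degrees = first 2 digits = 77, minutes = 56.5155; 77 + 56.5155/60 = 77.9419250
  S ⇒ negate
  Lon: degrees = first 3 digits = 14, minutes = 48.6466; 14 + 48.6466/60 = 14.8107767
  W ⇒ negate

1. -84.565713, -0.287317
2. 79.745317, -8.229455
3. 7.984755, -158.742863
4. -81.427153, -47.893498
5. -77.941925, -14.810777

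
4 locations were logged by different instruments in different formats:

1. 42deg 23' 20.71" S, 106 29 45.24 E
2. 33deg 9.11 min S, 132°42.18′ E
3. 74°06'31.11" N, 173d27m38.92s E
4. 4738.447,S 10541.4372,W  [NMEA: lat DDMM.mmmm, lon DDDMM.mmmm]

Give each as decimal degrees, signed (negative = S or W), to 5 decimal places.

Point 1:
  φ: 42° + 23/60 + 20.71/3600 = 42 + 0.383333 + 0.005753 = 42.389086
  S → negative
  Longitude: 29′ + 45.24″ = 29.75400′; 106 + 29.75400/60 = 106.495900
  E ⇒ keep positive
Point 2:
  φ: 33 + 9.11/60 = 33.151833
  hemisphere S, so the sign is −
  Longitude: 42.18′ = 0.703000°; total 132.703000
  E ⇒ keep positive
Point 3:
  Lat: 6′ + 31.11″ = 6.51850′; 74 + 6.51850/60 = 74.108642
  N → positive
  λ: 173 + 27/60 + 38.92/3600 = 173.460811
  E ⇒ keep positive
Point 4:
  Latitude: split at 2 digits → 47° and 38.447′; 47 + 38.447/60 = 47.640783
  hemisphere S, so the sign is −
  Lon: degrees = first 3 digits = 105, minutes = 41.4372; 105 + 41.4372/60 = 105.690620
  hemisphere W, so the sign is −

1. -42.38909, 106.49590
2. -33.15183, 132.70300
3. 74.10864, 173.46081
4. -47.64078, -105.69062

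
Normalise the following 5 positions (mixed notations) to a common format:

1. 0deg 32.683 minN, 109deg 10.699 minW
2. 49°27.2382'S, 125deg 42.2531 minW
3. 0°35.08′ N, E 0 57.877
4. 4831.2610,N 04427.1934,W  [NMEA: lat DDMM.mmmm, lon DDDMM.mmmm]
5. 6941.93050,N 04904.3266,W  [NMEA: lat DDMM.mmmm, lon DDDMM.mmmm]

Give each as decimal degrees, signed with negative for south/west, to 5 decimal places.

1. 0.54472, -109.17832
2. -49.45397, -125.70422
3. 0.58467, 0.96462
4. 48.52102, -44.45322
5. 69.69884, -49.07211

Point 1:
  φ: 0 + 32.683/60 = 0.544717
  N → positive
  λ: 10.699′ = 0.178317°; total 109.178317
  hemisphere W, so the sign is −
Point 2:
  φ: 49 + 27.2382/60 = 49.453970
  hemisphere S, so the sign is −
  Lon: 125 + 42.2531/60 = 125.704218
  hemisphere W, so the sign is −
Point 3:
  Latitude: 0 + 35.08/60 = 0.584667
  N → positive
  λ: 57.877′ = 0.964617°; total 0.964617
  E ⇒ keep positive
Point 4:
  φ: degrees = first 2 digits = 48, minutes = 31.261; 48 + 31.261/60 = 48.521017
  N → positive
  λ: split at 3 digits → 044° and 27.1934′; 44 + 27.1934/60 = 44.453223
  W → negative
Point 5:
  Latitude: split at 2 digits → 69° and 41.9305′; 69 + 41.9305/60 = 69.698842
  N → positive
  Longitude: split at 3 digits → 049° and 4.3266′; 49 + 4.3266/60 = 49.072110
  W ⇒ negate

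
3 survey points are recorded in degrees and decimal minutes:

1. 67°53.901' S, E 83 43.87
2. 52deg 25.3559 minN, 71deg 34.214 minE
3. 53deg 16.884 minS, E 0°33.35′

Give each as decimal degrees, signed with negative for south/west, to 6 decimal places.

1. -67.898350, 83.731167
2. 52.422598, 71.570233
3. -53.281400, 0.555833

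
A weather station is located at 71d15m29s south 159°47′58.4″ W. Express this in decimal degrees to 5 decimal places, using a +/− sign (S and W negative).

-71.25806, -159.79956

Latitude: 71 + 15/60 + 29/3600 = 71.258056
S → negative
Lon: 47′ + 58.4″ = 47.97333′; 159 + 47.97333/60 = 159.799556
hemisphere W, so the sign is −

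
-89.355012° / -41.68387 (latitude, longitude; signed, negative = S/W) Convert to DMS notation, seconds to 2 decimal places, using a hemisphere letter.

Latitude is negative → S; |value| = 89.355012
Lat: whole degrees 89; 21.30072′ → 21′ and 18.0432″
Longitude is negative → W; |value| = 41.683870
λ: 0.683870° → 41.03220′; 0.03220 × 60 = 1.9320″

89°21′18.04″ S, 41°41′1.93″ W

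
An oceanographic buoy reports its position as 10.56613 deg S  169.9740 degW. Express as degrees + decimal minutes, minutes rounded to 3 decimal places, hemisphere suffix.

10° 33.968′ S, 169° 58.440′ W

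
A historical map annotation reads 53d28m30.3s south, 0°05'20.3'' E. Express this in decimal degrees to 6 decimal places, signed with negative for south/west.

Lat: 28′ + 30.3″ = 28.50500′; 53 + 28.50500/60 = 53.4750833
S → negative
Longitude: 0 + 5/60 + 20.3/3600 = 0.0889722
E ⇒ keep positive

-53.475083, 0.088972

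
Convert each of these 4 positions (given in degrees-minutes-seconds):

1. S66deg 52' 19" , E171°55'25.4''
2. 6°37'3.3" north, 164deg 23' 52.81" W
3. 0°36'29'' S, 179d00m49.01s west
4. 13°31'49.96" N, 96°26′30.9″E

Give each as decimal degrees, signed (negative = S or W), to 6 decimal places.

Point 1:
  Latitude: 66 + 52/60 + 19/3600 = 66.8719444
  S → negative
  λ: 55′ + 25.4″ = 55.42333′; 171 + 55.42333/60 = 171.9237222
  E → positive
Point 2:
  Latitude: 6° + 37/60 + 3.3/3600 = 6 + 0.616667 + 0.000917 = 6.6175833
  N → positive
  Longitude: 23′ + 52.81″ = 23.88017′; 164 + 23.88017/60 = 164.3980028
  hemisphere W, so the sign is −
Point 3:
  φ: 36′ + 29″ = 36.48333′; 0 + 36.48333/60 = 0.6080556
  hemisphere S, so the sign is −
  Longitude: 0′ + 49.01″ = 0.81683′; 179 + 0.81683/60 = 179.0136139
  W ⇒ negate
Point 4:
  φ: 31′ + 49.96″ = 31.83267′; 13 + 31.83267/60 = 13.5305444
  N → positive
  λ: 26′ + 30.9″ = 26.51500′; 96 + 26.51500/60 = 96.4419167
  E ⇒ keep positive

1. -66.871944, 171.923722
2. 6.617583, -164.398003
3. -0.608056, -179.013614
4. 13.530544, 96.441917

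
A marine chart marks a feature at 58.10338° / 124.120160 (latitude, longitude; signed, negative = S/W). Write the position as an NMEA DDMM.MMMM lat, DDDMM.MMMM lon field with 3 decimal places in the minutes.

φ: fractional part 0.103380 → 6.20280 minutes
Longitude: fractional part 0.120160 → 7.20960 minutes

5806.203,N / 12407.210,E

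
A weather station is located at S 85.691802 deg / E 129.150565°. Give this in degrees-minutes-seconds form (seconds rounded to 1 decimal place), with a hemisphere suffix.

85°41′30.5″ S, 129°09′2.0″ E

Latitude: 0.691802° → 41.50812′; 0.50812 × 60 = 30.487″
λ: whole degrees 129; 9.03390′ → 9′ and 2.034″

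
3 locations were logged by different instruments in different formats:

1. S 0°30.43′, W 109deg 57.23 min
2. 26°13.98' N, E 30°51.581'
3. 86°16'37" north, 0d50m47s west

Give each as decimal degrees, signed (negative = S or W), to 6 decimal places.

1. -0.507167, -109.953833
2. 26.233000, 30.859683
3. 86.276944, -0.846389

Point 1:
  φ: 30.43′ = 0.507167°; total 0.5071667
  S → negative
  λ: 109 + 57.23/60 = 109.9538333
  W ⇒ negate
Point 2:
  Lat: 26 + 13.98/60 = 26.2330000
  N ⇒ keep positive
  λ: 30 + 51.581/60 = 30.8596833
  E → positive
Point 3:
  Lat: 16′ + 37″ = 16.61667′; 86 + 16.61667/60 = 86.2769444
  N ⇒ keep positive
  λ: 0 + 50/60 + 47/3600 = 0.8463889
  W → negative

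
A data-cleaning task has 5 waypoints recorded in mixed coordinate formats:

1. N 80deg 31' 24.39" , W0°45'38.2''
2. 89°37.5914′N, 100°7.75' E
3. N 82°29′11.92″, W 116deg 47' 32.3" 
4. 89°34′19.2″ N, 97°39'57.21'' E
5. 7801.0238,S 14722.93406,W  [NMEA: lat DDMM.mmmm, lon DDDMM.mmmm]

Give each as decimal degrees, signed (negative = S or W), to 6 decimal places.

1. 80.523442, -0.760611
2. 89.626523, 100.129167
3. 82.486644, -116.792306
4. 89.572000, 97.665892
5. -78.017063, -147.382234

Point 1:
  Latitude: 80° + 31/60 + 24.39/3600 = 80 + 0.516667 + 0.006775 = 80.5234417
  N ⇒ keep positive
  Longitude: 45′ + 38.2″ = 45.63667′; 0 + 45.63667/60 = 0.7606111
  W → negative
Point 2:
  Lat: 89 + 37.5914/60 = 89.6265233
  N → positive
  Longitude: 100 + 7.75/60 = 100.1291667
  E → positive
Point 3:
  φ: 82° + 29/60 + 11.92/3600 = 82 + 0.483333 + 0.003311 = 82.4866444
  N ⇒ keep positive
  Lon: 116° + 47/60 + 32.3/3600 = 116 + 0.783333 + 0.008972 = 116.7923056
  W → negative
Point 4:
  Lat: 34′ + 19.2″ = 34.32000′; 89 + 34.32000/60 = 89.5720000
  N ⇒ keep positive
  Longitude: 97 + 39/60 + 57.21/3600 = 97.6658917
  E ⇒ keep positive
Point 5:
  φ: degrees = first 2 digits = 78, minutes = 1.0238; 78 + 1.0238/60 = 78.0170633
  hemisphere S, so the sign is −
  Lon: degrees = first 3 digits = 147, minutes = 22.93406; 147 + 22.93406/60 = 147.3822343
  W ⇒ negate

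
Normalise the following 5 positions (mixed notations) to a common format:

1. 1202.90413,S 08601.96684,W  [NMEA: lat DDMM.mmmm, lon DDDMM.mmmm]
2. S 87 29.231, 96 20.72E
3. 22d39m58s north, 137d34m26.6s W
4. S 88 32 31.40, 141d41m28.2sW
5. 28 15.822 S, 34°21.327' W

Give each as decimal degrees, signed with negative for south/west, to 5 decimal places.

Point 1:
  Lat: split at 2 digits → 12° and 2.90413′; 12 + 2.90413/60 = 12.048402
  S ⇒ negate
  Longitude: degrees = first 3 digits = 86, minutes = 1.96684; 86 + 1.96684/60 = 86.032781
  hemisphere W, so the sign is −
Point 2:
  φ: 87 + 29.231/60 = 87.487183
  S ⇒ negate
  Lon: 96 + 20.72/60 = 96.345333
  E → positive
Point 3:
  Lat: 22 + 39/60 + 58/3600 = 22.666111
  N ⇒ keep positive
  Lon: 137° + 34/60 + 26.6/3600 = 137 + 0.566667 + 0.007389 = 137.574056
  W → negative
Point 4:
  Lat: 32′ + 31.4″ = 32.52333′; 88 + 32.52333/60 = 88.542056
  S ⇒ negate
  λ: 41′ + 28.2″ = 41.47000′; 141 + 41.47000/60 = 141.691167
  hemisphere W, so the sign is −
Point 5:
  φ: 15.822′ = 0.263700°; total 28.263700
  S → negative
  λ: 34 + 21.327/60 = 34.355450
  W → negative

1. -12.04840, -86.03278
2. -87.48718, 96.34533
3. 22.66611, -137.57406
4. -88.54206, -141.69117
5. -28.26370, -34.35545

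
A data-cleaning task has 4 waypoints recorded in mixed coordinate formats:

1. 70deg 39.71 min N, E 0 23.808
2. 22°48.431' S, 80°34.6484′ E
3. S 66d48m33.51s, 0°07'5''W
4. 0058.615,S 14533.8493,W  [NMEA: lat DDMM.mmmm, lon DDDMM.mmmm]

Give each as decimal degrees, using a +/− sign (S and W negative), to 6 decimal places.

1. 70.661833, 0.396800
2. -22.807183, 80.577473
3. -66.809308, -0.118056
4. -0.976917, -145.564155

Point 1:
  φ: 70 + 39.71/60 = 70.6618333
  N → positive
  λ: 23.808′ = 0.396800°; total 0.3968000
  E ⇒ keep positive
Point 2:
  φ: 48.431′ = 0.807183°; total 22.8071833
  hemisphere S, so the sign is −
  λ: 34.6484′ = 0.577473°; total 80.5774733
  E → positive
Point 3:
  φ: 66 + 48/60 + 33.51/3600 = 66.8093083
  S ⇒ negate
  Lon: 0° + 7/60 + 5/3600 = 0 + 0.116667 + 0.001389 = 0.1180556
  W ⇒ negate
Point 4:
  Lat: split at 2 digits → 00° and 58.615′; 0 + 58.615/60 = 0.9769167
  S → negative
  λ: degrees = first 3 digits = 145, minutes = 33.8493; 145 + 33.8493/60 = 145.5641550
  W ⇒ negate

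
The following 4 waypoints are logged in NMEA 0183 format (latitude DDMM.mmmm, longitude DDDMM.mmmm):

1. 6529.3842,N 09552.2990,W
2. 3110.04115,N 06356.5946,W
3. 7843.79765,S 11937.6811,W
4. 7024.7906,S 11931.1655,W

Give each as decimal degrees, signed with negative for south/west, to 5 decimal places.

1. 65.48974, -95.87165
2. 31.16735, -63.94324
3. -78.72996, -119.62802
4. -70.41318, -119.51943

Point 1:
  Lat: degrees = first 2 digits = 65, minutes = 29.3842; 65 + 29.3842/60 = 65.489737
  N ⇒ keep positive
  Lon: split at 3 digits → 095° and 52.299′; 95 + 52.299/60 = 95.871650
  hemisphere W, so the sign is −
Point 2:
  Lat: degrees = first 2 digits = 31, minutes = 10.04115; 31 + 10.04115/60 = 31.167353
  N → positive
  λ: split at 3 digits → 063° and 56.5946′; 63 + 56.5946/60 = 63.943243
  W → negative
Point 3:
  Latitude: degrees = first 2 digits = 78, minutes = 43.79765; 78 + 43.79765/60 = 78.729961
  S ⇒ negate
  λ: split at 3 digits → 119° and 37.6811′; 119 + 37.6811/60 = 119.628018
  W ⇒ negate
Point 4:
  φ: split at 2 digits → 70° and 24.7906′; 70 + 24.7906/60 = 70.413177
  S → negative
  Lon: split at 3 digits → 119° and 31.1655′; 119 + 31.1655/60 = 119.519425
  hemisphere W, so the sign is −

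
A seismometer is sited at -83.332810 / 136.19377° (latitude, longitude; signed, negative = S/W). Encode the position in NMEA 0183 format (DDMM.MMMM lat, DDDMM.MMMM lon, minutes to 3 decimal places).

Latitude is negative → S; |value| = 83.332810
Latitude: fractional part 0.332810 → 19.96860 minutes
Lon: 136° + 0.193770 × 60 = 136° 11.62620′

8319.969,S / 13611.626,E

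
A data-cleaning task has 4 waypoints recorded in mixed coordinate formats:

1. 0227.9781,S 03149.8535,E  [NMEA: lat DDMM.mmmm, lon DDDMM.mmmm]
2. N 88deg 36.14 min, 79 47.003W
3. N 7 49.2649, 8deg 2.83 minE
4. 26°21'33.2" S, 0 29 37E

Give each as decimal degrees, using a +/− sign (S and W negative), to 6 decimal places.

1. -2.466302, 31.830892
2. 88.602333, -79.783383
3. 7.821082, 8.047167
4. -26.359222, 0.493611

Point 1:
  Lat: split at 2 digits → 02° and 27.9781′; 2 + 27.9781/60 = 2.4663017
  S ⇒ negate
  Longitude: degrees = first 3 digits = 31, minutes = 49.8535; 31 + 49.8535/60 = 31.8308917
  E → positive
Point 2:
  Latitude: 88 + 36.14/60 = 88.6023333
  N → positive
  λ: 47.003′ = 0.783383°; total 79.7833833
  hemisphere W, so the sign is −
Point 3:
  Latitude: 49.2649′ = 0.821082°; total 7.8210817
  N → positive
  Longitude: 8 + 2.83/60 = 8.0471667
  E → positive
Point 4:
  Lat: 26 + 21/60 + 33.2/3600 = 26.3592222
  S ⇒ negate
  λ: 29′ + 37″ = 29.61667′; 0 + 29.61667/60 = 0.4936111
  E ⇒ keep positive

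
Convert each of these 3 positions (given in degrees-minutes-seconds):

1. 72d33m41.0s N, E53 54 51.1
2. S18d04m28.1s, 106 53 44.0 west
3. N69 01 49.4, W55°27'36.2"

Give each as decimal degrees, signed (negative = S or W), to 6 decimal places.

1. 72.561389, 53.914194
2. -18.074472, -106.895556
3. 69.030389, -55.460056

Point 1:
  Lat: 72° + 33/60 + 41/3600 = 72 + 0.550000 + 0.011389 = 72.5613889
  N → positive
  Lon: 54′ + 51.1″ = 54.85167′; 53 + 54.85167/60 = 53.9141944
  E ⇒ keep positive
Point 2:
  Latitude: 18 + 4/60 + 28.1/3600 = 18.0744722
  S → negative
  λ: 53′ + 44″ = 53.73333′; 106 + 53.73333/60 = 106.8955556
  hemisphere W, so the sign is −
Point 3:
  Lat: 1′ + 49.4″ = 1.82333′; 69 + 1.82333/60 = 69.0303889
  N → positive
  Lon: 27′ + 36.2″ = 27.60333′; 55 + 27.60333/60 = 55.4600556
  W ⇒ negate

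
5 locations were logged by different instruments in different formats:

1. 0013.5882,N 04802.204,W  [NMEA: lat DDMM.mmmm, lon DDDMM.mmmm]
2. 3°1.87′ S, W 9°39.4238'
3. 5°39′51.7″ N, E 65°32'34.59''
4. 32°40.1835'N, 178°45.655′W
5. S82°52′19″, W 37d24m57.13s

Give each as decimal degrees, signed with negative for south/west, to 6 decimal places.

1. 0.226470, -48.036733
2. -3.031167, -9.657063
3. 5.664361, 65.542942
4. 32.669725, -178.760917
5. -82.871944, -37.415869

Point 1:
  Lat: degrees = first 2 digits = 0, minutes = 13.5882; 0 + 13.5882/60 = 0.2264700
  N ⇒ keep positive
  Longitude: split at 3 digits → 048° and 2.204′; 48 + 2.204/60 = 48.0367333
  W → negative
Point 2:
  φ: 1.87′ = 0.031167°; total 3.0311667
  S ⇒ negate
  Lon: 39.4238′ = 0.657063°; total 9.6570633
  hemisphere W, so the sign is −
Point 3:
  Lat: 5 + 39/60 + 51.7/3600 = 5.6643611
  N → positive
  Longitude: 65 + 32/60 + 34.59/3600 = 65.5429417
  E → positive
Point 4:
  φ: 40.1835′ = 0.669725°; total 32.6697250
  N ⇒ keep positive
  Lon: 45.655′ = 0.760917°; total 178.7609167
  hemisphere W, so the sign is −
Point 5:
  Latitude: 52′ + 19″ = 52.31667′; 82 + 52.31667/60 = 82.8719444
  hemisphere S, so the sign is −
  λ: 24′ + 57.13″ = 24.95217′; 37 + 24.95217/60 = 37.4158694
  W ⇒ negate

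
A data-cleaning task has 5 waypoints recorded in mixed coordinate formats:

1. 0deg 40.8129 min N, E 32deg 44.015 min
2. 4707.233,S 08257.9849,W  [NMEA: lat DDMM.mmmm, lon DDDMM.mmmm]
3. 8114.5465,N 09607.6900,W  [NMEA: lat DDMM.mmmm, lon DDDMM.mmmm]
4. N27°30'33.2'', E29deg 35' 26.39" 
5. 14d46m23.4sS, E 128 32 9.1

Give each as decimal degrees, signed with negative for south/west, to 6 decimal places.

Point 1:
  Latitude: 40.8129′ = 0.680215°; total 0.6802150
  N → positive
  λ: 44.015′ = 0.733583°; total 32.7335833
  E → positive
Point 2:
  Lat: degrees = first 2 digits = 47, minutes = 7.233; 47 + 7.233/60 = 47.1205500
  hemisphere S, so the sign is −
  Lon: degrees = first 3 digits = 82, minutes = 57.9849; 82 + 57.9849/60 = 82.9664150
  W ⇒ negate
Point 3:
  Lat: degrees = first 2 digits = 81, minutes = 14.5465; 81 + 14.5465/60 = 81.2424417
  N ⇒ keep positive
  λ: split at 3 digits → 096° and 7.69′; 96 + 7.69/60 = 96.1281667
  hemisphere W, so the sign is −
Point 4:
  Lat: 30′ + 33.2″ = 30.55333′; 27 + 30.55333/60 = 27.5092222
  N → positive
  Lon: 35′ + 26.39″ = 35.43983′; 29 + 35.43983/60 = 29.5906639
  E ⇒ keep positive
Point 5:
  φ: 46′ + 23.4″ = 46.39000′; 14 + 46.39000/60 = 14.7731667
  hemisphere S, so the sign is −
  Longitude: 128° + 32/60 + 9.1/3600 = 128 + 0.533333 + 0.002528 = 128.5358611
  E → positive

1. 0.680215, 32.733583
2. -47.120550, -82.966415
3. 81.242442, -96.128167
4. 27.509222, 29.590664
5. -14.773167, 128.535861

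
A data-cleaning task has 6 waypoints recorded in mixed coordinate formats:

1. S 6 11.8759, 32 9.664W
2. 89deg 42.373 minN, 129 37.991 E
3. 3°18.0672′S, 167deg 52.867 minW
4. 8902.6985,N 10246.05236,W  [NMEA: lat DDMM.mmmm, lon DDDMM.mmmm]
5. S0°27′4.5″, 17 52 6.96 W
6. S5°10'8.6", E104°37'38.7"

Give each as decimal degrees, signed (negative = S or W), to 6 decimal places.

Point 1:
  φ: 6 + 11.8759/60 = 6.1979317
  hemisphere S, so the sign is −
  Lon: 9.664′ = 0.161067°; total 32.1610667
  W → negative
Point 2:
  φ: 89 + 42.373/60 = 89.7062167
  N ⇒ keep positive
  Lon: 37.991′ = 0.633183°; total 129.6331833
  E → positive
Point 3:
  Latitude: 18.0672′ = 0.301120°; total 3.3011200
  S ⇒ negate
  Lon: 52.867′ = 0.881117°; total 167.8811167
  W ⇒ negate
Point 4:
  Lat: split at 2 digits → 89° and 2.6985′; 89 + 2.6985/60 = 89.0449750
  N ⇒ keep positive
  λ: degrees = first 3 digits = 102, minutes = 46.05236; 102 + 46.05236/60 = 102.7675393
  hemisphere W, so the sign is −
Point 5:
  Lat: 0° + 27/60 + 4.5/3600 = 0 + 0.450000 + 0.001250 = 0.4512500
  S ⇒ negate
  λ: 17° + 52/60 + 6.96/3600 = 17 + 0.866667 + 0.001933 = 17.8686000
  hemisphere W, so the sign is −
Point 6:
  Lat: 5° + 10/60 + 8.6/3600 = 5 + 0.166667 + 0.002389 = 5.1690556
  S → negative
  Longitude: 104° + 37/60 + 38.7/3600 = 104 + 0.616667 + 0.010750 = 104.6274167
  E ⇒ keep positive

1. -6.197932, -32.161067
2. 89.706217, 129.633183
3. -3.301120, -167.881117
4. 89.044975, -102.767539
5. -0.451250, -17.868600
6. -5.169056, 104.627417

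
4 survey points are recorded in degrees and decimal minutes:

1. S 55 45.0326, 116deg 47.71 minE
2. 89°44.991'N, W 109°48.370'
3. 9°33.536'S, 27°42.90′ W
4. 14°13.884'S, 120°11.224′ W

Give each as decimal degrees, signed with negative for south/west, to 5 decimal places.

1. -55.75054, 116.79517
2. 89.74985, -109.80617
3. -9.55893, -27.71500
4. -14.23140, -120.18707

Point 1:
  Lat: 45.0326′ = 0.750543°; total 55.750543
  hemisphere S, so the sign is −
  Lon: 116 + 47.71/60 = 116.795167
  E ⇒ keep positive
Point 2:
  Lat: 44.991′ = 0.749850°; total 89.749850
  N → positive
  Longitude: 48.37′ = 0.806167°; total 109.806167
  W → negative
Point 3:
  φ: 9 + 33.536/60 = 9.558933
  S → negative
  Lon: 42.9′ = 0.715000°; total 27.715000
  W → negative
Point 4:
  Lat: 13.884′ = 0.231400°; total 14.231400
  hemisphere S, so the sign is −
  Lon: 11.224′ = 0.187067°; total 120.187067
  W → negative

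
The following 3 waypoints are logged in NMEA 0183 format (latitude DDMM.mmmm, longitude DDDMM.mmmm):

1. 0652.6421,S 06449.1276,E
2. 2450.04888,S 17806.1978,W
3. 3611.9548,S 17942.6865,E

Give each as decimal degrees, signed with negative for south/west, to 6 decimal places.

1. -6.877368, 64.818793
2. -24.834148, -178.103297
3. -36.199247, 179.711442

Point 1:
  Latitude: split at 2 digits → 06° and 52.6421′; 6 + 52.6421/60 = 6.8773683
  S → negative
  Lon: degrees = first 3 digits = 64, minutes = 49.1276; 64 + 49.1276/60 = 64.8187933
  E ⇒ keep positive
Point 2:
  φ: degrees = first 2 digits = 24, minutes = 50.04888; 24 + 50.04888/60 = 24.8341480
  S ⇒ negate
  Lon: degrees = first 3 digits = 178, minutes = 6.1978; 178 + 6.1978/60 = 178.1032967
  W ⇒ negate
Point 3:
  φ: split at 2 digits → 36° and 11.9548′; 36 + 11.9548/60 = 36.1992467
  S ⇒ negate
  λ: split at 3 digits → 179° and 42.6865′; 179 + 42.6865/60 = 179.7114417
  E ⇒ keep positive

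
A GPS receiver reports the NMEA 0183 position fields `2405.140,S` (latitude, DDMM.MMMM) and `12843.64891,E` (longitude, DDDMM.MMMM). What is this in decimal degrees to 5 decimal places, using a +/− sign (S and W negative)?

Latitude: split at 2 digits → 24° and 5.14′; 24 + 5.14/60 = 24.085667
hemisphere S, so the sign is −
λ: split at 3 digits → 128° and 43.64891′; 128 + 43.64891/60 = 128.727482
E → positive

-24.08567, 128.72748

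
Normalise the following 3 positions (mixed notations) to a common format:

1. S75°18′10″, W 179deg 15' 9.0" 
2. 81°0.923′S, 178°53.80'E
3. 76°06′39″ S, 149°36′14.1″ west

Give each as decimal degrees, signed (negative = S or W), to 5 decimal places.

1. -75.30278, -179.25250
2. -81.01538, 178.89667
3. -76.11083, -149.60392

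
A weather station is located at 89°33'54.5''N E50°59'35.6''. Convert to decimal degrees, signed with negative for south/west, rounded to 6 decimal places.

89.565139, 50.993222

φ: 33′ + 54.5″ = 33.90833′; 89 + 33.90833/60 = 89.5651389
N ⇒ keep positive
Longitude: 50 + 59/60 + 35.6/3600 = 50.9932222
E → positive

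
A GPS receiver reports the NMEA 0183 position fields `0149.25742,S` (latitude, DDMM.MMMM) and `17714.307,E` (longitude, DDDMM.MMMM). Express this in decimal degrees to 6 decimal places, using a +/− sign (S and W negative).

-1.820957, 177.238450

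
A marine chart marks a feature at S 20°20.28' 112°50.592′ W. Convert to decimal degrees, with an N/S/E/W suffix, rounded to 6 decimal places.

20.338000° S, 112.843200° W

φ: 20 + 20.28/60 = 20.3380000
Longitude: 112 + 50.592/60 = 112.8432000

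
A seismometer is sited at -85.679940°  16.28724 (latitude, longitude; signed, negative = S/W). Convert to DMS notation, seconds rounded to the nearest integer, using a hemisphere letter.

85°40′48″ S, 16°17′14″ E

Latitude is negative → S; |value| = 85.679940
φ: 0.679940 × 60 = 40.79640′ → 40′, remainder × 60 = 47.78″
λ: whole degrees 16; 17.23440′ → 17′ and 14.06″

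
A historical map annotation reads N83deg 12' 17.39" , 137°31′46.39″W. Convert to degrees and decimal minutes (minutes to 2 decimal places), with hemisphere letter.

83° 12.29′ N, 137° 31.77′ W

Latitude: 12 + 17.39/60 = 12.2898′
Longitude: seconds/60 = 0.77317; minutes = 31 + 0.77317 = 31.7732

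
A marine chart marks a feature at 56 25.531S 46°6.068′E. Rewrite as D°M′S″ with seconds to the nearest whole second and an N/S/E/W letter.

56°25′32″ S, 46°06′4″ E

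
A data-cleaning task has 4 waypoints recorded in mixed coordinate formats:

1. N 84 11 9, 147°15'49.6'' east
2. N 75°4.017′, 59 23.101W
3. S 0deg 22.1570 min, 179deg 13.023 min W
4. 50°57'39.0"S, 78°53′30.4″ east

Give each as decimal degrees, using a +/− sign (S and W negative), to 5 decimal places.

1. 84.18583, 147.26378
2. 75.06695, -59.38502
3. -0.36928, -179.21705
4. -50.96083, 78.89178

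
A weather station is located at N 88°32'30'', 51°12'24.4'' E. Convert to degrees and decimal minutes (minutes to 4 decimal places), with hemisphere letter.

Latitude: seconds/60 = 0.50000; minutes = 32 + 0.50000 = 32.500000
λ: 12 + 24.4/60 = 12.406667′

88° 32.5000′ N, 51° 12.4067′ E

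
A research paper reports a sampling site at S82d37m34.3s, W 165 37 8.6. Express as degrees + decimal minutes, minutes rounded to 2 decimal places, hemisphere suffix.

Lat: seconds/60 = 0.57167; minutes = 37 + 0.57167 = 37.5717
Lon: 37 + 8.6/60 = 37.1433′

82° 37.57′ S, 165° 37.14′ W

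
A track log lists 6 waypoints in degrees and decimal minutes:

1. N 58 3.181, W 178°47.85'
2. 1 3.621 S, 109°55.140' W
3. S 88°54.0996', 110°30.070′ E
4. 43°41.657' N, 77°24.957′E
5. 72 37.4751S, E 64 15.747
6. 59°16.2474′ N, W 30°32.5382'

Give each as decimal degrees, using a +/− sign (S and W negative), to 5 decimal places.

1. 58.05302, -178.79750
2. -1.06035, -109.91900
3. -88.90166, 110.50117
4. 43.69428, 77.41595
5. -72.62459, 64.26245
6. 59.27079, -30.54230

Point 1:
  Lat: 3.181′ = 0.053017°; total 58.053017
  N ⇒ keep positive
  λ: 47.85′ = 0.797500°; total 178.797500
  W → negative
Point 2:
  Lat: 3.621′ = 0.060350°; total 1.060350
  hemisphere S, so the sign is −
  Lon: 109 + 55.14/60 = 109.919000
  hemisphere W, so the sign is −
Point 3:
  φ: 54.0996′ = 0.901660°; total 88.901660
  S → negative
  Lon: 30.07′ = 0.501167°; total 110.501167
  E ⇒ keep positive
Point 4:
  Lat: 43 + 41.657/60 = 43.694283
  N → positive
  λ: 24.957′ = 0.415950°; total 77.415950
  E → positive
Point 5:
  Latitude: 37.4751′ = 0.624585°; total 72.624585
  S → negative
  Longitude: 64 + 15.747/60 = 64.262450
  E → positive
Point 6:
  Latitude: 16.2474′ = 0.270790°; total 59.270790
  N ⇒ keep positive
  λ: 30 + 32.5382/60 = 30.542303
  W → negative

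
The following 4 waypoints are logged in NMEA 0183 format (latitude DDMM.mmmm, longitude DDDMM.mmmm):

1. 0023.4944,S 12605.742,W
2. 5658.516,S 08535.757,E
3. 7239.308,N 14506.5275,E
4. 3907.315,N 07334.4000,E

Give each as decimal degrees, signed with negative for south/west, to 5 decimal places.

1. -0.39157, -126.09570
2. -56.97527, 85.59595
3. 72.65513, 145.10879
4. 39.12192, 73.57333

Point 1:
  φ: degrees = first 2 digits = 0, minutes = 23.4944; 0 + 23.4944/60 = 0.391573
  hemisphere S, so the sign is −
  λ: split at 3 digits → 126° and 5.742′; 126 + 5.742/60 = 126.095700
  hemisphere W, so the sign is −
Point 2:
  Latitude: degrees = first 2 digits = 56, minutes = 58.516; 56 + 58.516/60 = 56.975267
  S ⇒ negate
  Longitude: split at 3 digits → 085° and 35.757′; 85 + 35.757/60 = 85.595950
  E ⇒ keep positive
Point 3:
  Latitude: split at 2 digits → 72° and 39.308′; 72 + 39.308/60 = 72.655133
  N ⇒ keep positive
  λ: degrees = first 3 digits = 145, minutes = 6.5275; 145 + 6.5275/60 = 145.108792
  E ⇒ keep positive
Point 4:
  φ: split at 2 digits → 39° and 7.315′; 39 + 7.315/60 = 39.121917
  N → positive
  Longitude: degrees = first 3 digits = 73, minutes = 34.4; 73 + 34.4/60 = 73.573333
  E → positive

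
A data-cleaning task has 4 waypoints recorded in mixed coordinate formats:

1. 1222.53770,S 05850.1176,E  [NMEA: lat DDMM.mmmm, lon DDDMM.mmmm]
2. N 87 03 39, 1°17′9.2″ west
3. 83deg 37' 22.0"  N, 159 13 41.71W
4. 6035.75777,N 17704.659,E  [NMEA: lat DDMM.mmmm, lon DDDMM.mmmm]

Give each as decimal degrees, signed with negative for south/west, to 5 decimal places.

1. -12.37563, 58.83529
2. 87.06083, -1.28589
3. 83.62278, -159.22825
4. 60.59596, 177.07765

Point 1:
  Lat: split at 2 digits → 12° and 22.5377′; 12 + 22.5377/60 = 12.375628
  hemisphere S, so the sign is −
  λ: degrees = first 3 digits = 58, minutes = 50.1176; 58 + 50.1176/60 = 58.835293
  E ⇒ keep positive
Point 2:
  Lat: 87° + 3/60 + 39/3600 = 87 + 0.050000 + 0.010833 = 87.060833
  N ⇒ keep positive
  Longitude: 17′ + 9.2″ = 17.15333′; 1 + 17.15333/60 = 1.285889
  W → negative
Point 3:
  Lat: 37′ + 22″ = 37.36667′; 83 + 37.36667/60 = 83.622778
  N → positive
  Lon: 159 + 13/60 + 41.71/3600 = 159.228253
  W ⇒ negate
Point 4:
  Lat: degrees = first 2 digits = 60, minutes = 35.75777; 60 + 35.75777/60 = 60.595963
  N → positive
  Longitude: split at 3 digits → 177° and 4.659′; 177 + 4.659/60 = 177.077650
  E ⇒ keep positive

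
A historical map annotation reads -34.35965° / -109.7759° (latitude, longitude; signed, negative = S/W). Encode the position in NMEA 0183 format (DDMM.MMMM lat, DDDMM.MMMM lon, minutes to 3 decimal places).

Latitude is negative → S; |value| = 34.359650
Lat: 34° + 0.359650 × 60 = 34° 21.57900′
Longitude is negative → W; |value| = 109.775900
Longitude: fractional part 0.775900 → 46.55400 minutes

3421.579,S / 10946.554,W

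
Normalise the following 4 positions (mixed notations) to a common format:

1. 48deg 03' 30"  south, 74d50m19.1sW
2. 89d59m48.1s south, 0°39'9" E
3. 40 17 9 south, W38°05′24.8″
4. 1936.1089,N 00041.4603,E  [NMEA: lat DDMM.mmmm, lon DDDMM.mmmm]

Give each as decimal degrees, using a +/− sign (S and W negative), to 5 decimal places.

Point 1:
  φ: 48° + 3/60 + 30/3600 = 48 + 0.050000 + 0.008333 = 48.058333
  hemisphere S, so the sign is −
  Lon: 50′ + 19.1″ = 50.31833′; 74 + 50.31833/60 = 74.838639
  W ⇒ negate
Point 2:
  Latitude: 89° + 59/60 + 48.1/3600 = 89 + 0.983333 + 0.013361 = 89.996694
  hemisphere S, so the sign is −
  Longitude: 0 + 39/60 + 9/3600 = 0.652500
  E → positive
Point 3:
  φ: 40° + 17/60 + 9/3600 = 40 + 0.283333 + 0.002500 = 40.285833
  S → negative
  λ: 38 + 5/60 + 24.8/3600 = 38.090222
  W → negative
Point 4:
  Lat: degrees = first 2 digits = 19, minutes = 36.1089; 19 + 36.1089/60 = 19.601815
  N → positive
  Longitude: degrees = first 3 digits = 0, minutes = 41.4603; 0 + 41.4603/60 = 0.691005
  E → positive

1. -48.05833, -74.83864
2. -89.99669, 0.65250
3. -40.28583, -38.09022
4. 19.60182, 0.69101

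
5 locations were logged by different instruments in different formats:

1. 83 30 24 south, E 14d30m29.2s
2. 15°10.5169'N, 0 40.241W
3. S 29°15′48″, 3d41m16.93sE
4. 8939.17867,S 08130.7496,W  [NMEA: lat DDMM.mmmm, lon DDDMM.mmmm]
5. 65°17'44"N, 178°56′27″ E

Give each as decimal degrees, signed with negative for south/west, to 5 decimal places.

1. -83.50667, 14.50811
2. 15.17528, -0.67068
3. -29.26333, 3.68804
4. -89.65298, -81.51249
5. 65.29556, 178.94083

Point 1:
  φ: 83° + 30/60 + 24/3600 = 83 + 0.500000 + 0.006667 = 83.506667
  S ⇒ negate
  Lon: 14 + 30/60 + 29.2/3600 = 14.508111
  E ⇒ keep positive
Point 2:
  Lat: 15 + 10.5169/60 = 15.175282
  N → positive
  Longitude: 40.241′ = 0.670683°; total 0.670683
  hemisphere W, so the sign is −
Point 3:
  φ: 29 + 15/60 + 48/3600 = 29.263333
  S → negative
  Lon: 3° + 41/60 + 16.93/3600 = 3 + 0.683333 + 0.004703 = 3.688036
  E → positive
Point 4:
  Lat: degrees = first 2 digits = 89, minutes = 39.17867; 89 + 39.17867/60 = 89.652978
  S ⇒ negate
  λ: degrees = first 3 digits = 81, minutes = 30.7496; 81 + 30.7496/60 = 81.512493
  W ⇒ negate
Point 5:
  φ: 65° + 17/60 + 44/3600 = 65 + 0.283333 + 0.012222 = 65.295556
  N ⇒ keep positive
  Lon: 178 + 56/60 + 27/3600 = 178.940833
  E ⇒ keep positive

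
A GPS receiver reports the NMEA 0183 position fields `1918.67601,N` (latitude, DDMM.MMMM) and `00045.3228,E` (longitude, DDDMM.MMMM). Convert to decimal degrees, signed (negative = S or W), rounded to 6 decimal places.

19.311267, 0.755380

φ: degrees = first 2 digits = 19, minutes = 18.67601; 19 + 18.67601/60 = 19.3112668
N → positive
λ: degrees = first 3 digits = 0, minutes = 45.3228; 0 + 45.3228/60 = 0.7553800
E ⇒ keep positive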